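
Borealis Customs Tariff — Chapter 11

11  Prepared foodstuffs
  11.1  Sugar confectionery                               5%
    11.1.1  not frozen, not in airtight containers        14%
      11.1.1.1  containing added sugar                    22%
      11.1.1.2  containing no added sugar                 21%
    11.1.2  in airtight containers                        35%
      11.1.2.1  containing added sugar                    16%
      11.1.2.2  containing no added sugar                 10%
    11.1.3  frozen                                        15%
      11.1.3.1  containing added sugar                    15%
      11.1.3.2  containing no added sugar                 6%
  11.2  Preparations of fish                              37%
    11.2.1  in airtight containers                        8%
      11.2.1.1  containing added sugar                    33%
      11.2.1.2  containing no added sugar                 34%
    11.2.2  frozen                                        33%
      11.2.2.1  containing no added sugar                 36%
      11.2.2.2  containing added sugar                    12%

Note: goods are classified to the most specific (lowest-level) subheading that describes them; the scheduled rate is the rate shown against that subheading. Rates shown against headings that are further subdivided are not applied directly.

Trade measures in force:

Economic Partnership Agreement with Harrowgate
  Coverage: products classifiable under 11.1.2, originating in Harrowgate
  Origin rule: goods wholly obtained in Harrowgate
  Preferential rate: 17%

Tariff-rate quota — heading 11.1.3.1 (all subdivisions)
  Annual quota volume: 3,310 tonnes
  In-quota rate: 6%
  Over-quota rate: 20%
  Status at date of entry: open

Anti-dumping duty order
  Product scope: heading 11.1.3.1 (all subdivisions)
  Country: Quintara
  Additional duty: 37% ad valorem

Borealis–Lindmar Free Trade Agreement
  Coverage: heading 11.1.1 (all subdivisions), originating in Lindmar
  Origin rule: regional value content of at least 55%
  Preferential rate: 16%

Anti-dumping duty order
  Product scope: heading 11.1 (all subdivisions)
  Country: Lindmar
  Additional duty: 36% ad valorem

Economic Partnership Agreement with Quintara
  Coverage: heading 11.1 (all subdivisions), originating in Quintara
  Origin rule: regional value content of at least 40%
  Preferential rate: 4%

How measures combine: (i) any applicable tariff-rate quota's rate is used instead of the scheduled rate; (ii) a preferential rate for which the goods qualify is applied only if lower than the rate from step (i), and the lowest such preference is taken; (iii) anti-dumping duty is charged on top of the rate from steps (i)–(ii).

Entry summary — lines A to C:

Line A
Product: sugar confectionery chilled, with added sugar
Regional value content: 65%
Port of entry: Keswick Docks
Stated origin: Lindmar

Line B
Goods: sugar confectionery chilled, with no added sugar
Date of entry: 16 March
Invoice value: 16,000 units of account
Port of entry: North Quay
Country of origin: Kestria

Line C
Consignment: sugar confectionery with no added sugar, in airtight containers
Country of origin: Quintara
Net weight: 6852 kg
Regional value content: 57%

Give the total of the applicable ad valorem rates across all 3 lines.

Line A: sugar confectionery → 11.1; chilled → 11.1.1; with added sugar → 11.1.1.1. Scheduled 22%. Lindmar agreement on 11.1.1: RVC ≥ 55% → 16% available; preferential 16%; anti-dumping (Lindmar, 11.1): +36%; total 16% + 36% = 52%. → 52%.
Line B: sugar confectionery → 11.1; chilled → 11.1.1; with no added sugar → 11.1.1.2. Scheduled 21%. No special measure applies. → 21%.
Line C: sugar confectionery → 11.1; in airtight containers → 11.1.2; with no added sugar → 11.1.2.2. Scheduled 10%. Quintara agreement on 11.1: RVC ≥ 40% → 4% available; preferential 4%. → 4%.
Sum: 52% + 21% + 4% = 77%.

77%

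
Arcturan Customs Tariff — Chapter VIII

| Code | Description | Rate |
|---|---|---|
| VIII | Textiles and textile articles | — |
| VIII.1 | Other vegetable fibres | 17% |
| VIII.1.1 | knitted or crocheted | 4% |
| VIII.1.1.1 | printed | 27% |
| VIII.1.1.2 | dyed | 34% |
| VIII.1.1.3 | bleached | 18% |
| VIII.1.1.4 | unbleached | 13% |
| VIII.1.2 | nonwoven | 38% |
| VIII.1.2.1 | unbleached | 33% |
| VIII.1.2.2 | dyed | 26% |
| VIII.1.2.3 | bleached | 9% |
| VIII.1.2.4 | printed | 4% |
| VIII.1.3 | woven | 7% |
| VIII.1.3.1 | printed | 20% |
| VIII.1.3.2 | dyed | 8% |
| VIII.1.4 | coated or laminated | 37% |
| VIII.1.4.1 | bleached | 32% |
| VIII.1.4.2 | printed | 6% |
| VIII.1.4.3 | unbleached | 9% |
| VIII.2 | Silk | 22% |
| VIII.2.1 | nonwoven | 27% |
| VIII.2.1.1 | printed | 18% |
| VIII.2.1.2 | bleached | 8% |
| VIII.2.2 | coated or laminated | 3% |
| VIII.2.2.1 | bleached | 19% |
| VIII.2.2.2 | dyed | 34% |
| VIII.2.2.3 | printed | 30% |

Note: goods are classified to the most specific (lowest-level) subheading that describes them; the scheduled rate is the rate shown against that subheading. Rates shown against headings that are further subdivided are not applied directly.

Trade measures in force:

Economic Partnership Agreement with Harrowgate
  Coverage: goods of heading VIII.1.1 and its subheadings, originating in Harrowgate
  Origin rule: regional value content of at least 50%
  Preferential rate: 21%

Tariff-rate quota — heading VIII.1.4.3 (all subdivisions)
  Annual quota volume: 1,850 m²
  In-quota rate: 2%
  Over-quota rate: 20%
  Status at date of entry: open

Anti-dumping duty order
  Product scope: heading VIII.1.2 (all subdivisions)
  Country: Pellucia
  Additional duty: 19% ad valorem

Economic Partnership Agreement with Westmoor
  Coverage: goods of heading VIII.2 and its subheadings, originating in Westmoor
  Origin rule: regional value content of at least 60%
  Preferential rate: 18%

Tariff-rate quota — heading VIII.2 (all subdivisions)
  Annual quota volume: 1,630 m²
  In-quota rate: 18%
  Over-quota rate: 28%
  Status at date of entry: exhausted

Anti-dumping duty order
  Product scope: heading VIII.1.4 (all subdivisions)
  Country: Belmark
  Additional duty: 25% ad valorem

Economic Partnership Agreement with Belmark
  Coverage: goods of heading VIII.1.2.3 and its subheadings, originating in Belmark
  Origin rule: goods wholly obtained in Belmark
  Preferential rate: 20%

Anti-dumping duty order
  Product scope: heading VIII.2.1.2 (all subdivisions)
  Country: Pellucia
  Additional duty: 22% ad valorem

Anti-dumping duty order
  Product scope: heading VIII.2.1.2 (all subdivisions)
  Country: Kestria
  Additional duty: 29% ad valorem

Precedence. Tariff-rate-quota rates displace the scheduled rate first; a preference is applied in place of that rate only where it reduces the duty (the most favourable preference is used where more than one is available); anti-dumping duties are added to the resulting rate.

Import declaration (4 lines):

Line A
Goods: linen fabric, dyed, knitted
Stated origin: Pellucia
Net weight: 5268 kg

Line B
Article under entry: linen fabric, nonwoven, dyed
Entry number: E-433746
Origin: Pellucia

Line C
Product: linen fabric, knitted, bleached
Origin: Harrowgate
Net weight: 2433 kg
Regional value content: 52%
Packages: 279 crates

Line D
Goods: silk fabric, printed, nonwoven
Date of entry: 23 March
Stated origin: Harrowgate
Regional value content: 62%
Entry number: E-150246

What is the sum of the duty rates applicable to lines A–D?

125%

Line A: linen → VIII.1; knitted → VIII.1.1; dyed → VIII.1.1.2. Scheduled 34%. No special measure applies. → 34%.
Line B: linen → VIII.1; nonwoven → VIII.1.2; dyed → VIII.1.2.2. Scheduled 26%. anti-dumping (Pellucia, VIII.1.2): +19%; total 26% + 19% = 45%. → 45%.
Line C: linen → VIII.1; knitted → VIII.1.1; bleached → VIII.1.1.3. Scheduled 18%. Harrowgate agreement on VIII.1.1: RVC ≥ 50% → 21% available; preference 21% not lower than 18% → no reduction. → 18%.
Line D: silk → VIII.2; nonwoven → VIII.2.1; printed → VIII.2.1.1. Scheduled 18%. quota on VIII.2 exhausted → over-quota 28%; Harrowgate agreement on VIII.1.1: VIII.2.1.1 not covered. → 28%.
Sum: 34% + 45% + 18% + 28% = 125%.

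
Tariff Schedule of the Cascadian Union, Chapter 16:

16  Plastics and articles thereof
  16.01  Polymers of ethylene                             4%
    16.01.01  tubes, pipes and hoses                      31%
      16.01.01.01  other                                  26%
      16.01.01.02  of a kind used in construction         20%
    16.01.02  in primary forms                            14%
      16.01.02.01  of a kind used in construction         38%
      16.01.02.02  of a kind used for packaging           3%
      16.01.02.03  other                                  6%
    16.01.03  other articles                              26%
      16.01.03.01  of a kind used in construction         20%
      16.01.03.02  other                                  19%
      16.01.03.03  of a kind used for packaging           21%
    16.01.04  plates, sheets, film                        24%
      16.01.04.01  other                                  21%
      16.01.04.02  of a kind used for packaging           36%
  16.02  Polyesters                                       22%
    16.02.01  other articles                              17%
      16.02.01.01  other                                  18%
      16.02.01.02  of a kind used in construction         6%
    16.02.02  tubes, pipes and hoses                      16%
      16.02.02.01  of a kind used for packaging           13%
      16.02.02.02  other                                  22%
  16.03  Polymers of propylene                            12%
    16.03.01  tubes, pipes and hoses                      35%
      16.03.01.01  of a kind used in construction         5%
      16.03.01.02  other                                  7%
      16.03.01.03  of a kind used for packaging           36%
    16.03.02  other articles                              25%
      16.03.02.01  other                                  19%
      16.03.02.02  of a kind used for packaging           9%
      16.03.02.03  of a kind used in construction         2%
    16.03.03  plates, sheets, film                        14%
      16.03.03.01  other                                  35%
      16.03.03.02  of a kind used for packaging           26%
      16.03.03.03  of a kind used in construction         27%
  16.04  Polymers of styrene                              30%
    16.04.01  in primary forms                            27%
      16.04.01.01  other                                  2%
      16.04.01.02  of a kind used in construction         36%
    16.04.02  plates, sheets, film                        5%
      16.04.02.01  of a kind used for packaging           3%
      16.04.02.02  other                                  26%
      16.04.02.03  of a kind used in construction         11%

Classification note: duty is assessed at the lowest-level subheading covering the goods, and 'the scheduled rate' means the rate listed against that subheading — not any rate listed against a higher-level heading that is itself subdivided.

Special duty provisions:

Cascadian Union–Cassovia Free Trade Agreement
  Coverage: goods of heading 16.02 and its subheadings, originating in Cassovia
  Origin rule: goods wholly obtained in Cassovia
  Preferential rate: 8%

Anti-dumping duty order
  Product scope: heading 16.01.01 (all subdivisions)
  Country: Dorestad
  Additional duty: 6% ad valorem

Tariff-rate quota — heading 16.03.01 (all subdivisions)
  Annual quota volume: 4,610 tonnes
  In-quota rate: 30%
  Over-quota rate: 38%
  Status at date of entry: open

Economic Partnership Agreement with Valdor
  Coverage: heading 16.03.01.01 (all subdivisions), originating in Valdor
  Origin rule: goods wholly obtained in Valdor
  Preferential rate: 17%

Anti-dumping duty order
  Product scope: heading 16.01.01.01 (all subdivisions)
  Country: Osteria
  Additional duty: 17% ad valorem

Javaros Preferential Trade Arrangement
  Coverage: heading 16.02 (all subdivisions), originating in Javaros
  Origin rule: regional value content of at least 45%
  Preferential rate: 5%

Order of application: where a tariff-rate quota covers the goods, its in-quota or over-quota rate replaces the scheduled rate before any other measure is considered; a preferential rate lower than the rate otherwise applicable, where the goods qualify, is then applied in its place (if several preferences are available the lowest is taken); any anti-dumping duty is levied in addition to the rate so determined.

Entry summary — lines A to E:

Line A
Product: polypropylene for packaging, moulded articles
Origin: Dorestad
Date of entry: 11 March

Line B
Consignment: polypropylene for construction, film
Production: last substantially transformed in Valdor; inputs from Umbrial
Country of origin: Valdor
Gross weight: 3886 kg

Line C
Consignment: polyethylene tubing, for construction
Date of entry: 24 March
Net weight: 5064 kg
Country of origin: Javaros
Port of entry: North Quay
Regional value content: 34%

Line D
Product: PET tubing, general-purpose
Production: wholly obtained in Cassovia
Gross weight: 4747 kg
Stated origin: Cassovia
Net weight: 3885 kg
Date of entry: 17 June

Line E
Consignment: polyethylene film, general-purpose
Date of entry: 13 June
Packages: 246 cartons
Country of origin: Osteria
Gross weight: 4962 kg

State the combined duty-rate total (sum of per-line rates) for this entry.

85%

Line A: polypropylene → 16.03; moulded articles → 16.03.02; for packaging → 16.03.02.02. Scheduled 9%. No special measure applies. → 9%.
Line B: polypropylene → 16.03; film → 16.03.03; for construction → 16.03.03.03. Scheduled 27%. Valdor agreement on 16.03.01.01: 16.03.03.03 not covered. → 27%.
Line C: polyethylene → 16.01; tubing → 16.01.01; for construction → 16.01.01.02. Scheduled 20%. Javaros agreement on 16.02: 16.01.01.02 not covered. → 20%.
Line D: PET → 16.02; tubing → 16.02.02; general-purpose → 16.02.02.02. Scheduled 22%. Cassovia agreement on 16.02: wholly obtained → 8% available; preferential 8%. → 8%.
Line E: polyethylene → 16.01; film → 16.01.04; general-purpose → 16.01.04.01. Scheduled 21%. No special measure applies. → 21%.
Sum: 9% + 27% + 20% + 8% + 21% = 85%.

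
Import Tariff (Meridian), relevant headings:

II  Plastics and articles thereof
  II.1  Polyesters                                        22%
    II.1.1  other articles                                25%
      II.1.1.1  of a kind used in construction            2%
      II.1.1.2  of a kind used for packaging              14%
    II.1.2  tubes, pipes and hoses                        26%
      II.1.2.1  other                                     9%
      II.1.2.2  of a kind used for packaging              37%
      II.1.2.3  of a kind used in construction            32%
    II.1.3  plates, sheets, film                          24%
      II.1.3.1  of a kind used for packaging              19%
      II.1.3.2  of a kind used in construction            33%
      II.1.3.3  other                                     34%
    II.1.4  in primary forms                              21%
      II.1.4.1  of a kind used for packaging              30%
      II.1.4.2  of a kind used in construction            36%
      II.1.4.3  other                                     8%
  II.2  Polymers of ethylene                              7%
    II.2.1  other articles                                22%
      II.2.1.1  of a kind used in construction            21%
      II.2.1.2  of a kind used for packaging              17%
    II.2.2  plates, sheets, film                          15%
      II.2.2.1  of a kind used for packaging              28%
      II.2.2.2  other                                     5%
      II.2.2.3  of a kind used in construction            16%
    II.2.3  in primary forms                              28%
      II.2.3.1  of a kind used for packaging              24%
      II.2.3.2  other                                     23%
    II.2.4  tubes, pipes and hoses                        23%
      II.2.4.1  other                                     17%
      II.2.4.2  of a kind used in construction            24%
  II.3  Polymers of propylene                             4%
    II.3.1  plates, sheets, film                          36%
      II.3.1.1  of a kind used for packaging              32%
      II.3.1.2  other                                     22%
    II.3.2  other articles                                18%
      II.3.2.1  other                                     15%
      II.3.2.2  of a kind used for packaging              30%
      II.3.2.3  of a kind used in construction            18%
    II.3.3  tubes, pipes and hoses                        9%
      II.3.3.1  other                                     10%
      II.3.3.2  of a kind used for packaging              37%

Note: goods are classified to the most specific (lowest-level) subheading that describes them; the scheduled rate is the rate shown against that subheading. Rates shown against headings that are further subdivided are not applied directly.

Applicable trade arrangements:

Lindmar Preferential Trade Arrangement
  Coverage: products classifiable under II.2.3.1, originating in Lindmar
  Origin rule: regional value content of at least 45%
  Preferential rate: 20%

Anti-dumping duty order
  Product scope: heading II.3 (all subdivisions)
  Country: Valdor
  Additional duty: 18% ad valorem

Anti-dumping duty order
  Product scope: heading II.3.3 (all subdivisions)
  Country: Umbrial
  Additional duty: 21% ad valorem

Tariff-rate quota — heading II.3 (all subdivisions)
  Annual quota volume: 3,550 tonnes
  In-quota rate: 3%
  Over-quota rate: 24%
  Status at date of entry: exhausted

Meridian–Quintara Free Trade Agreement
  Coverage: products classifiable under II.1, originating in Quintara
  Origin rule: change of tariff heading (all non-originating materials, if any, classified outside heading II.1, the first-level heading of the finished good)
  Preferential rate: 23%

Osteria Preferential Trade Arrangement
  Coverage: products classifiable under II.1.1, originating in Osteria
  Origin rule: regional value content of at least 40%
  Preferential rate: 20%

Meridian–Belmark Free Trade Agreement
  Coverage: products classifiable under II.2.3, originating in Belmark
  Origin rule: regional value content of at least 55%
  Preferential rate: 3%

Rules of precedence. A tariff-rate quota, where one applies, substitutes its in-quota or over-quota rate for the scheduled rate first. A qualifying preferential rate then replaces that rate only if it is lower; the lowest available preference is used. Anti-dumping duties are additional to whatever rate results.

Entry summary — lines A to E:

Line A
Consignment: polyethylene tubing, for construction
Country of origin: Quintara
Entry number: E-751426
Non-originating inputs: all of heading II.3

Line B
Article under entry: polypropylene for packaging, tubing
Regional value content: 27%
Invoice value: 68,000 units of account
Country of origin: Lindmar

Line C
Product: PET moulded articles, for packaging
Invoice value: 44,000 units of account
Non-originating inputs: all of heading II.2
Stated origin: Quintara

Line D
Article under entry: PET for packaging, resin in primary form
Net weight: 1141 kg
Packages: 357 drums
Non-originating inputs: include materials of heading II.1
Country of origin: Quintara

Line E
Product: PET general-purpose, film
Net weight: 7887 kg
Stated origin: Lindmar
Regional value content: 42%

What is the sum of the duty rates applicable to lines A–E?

126%

Line A: polyethylene → II.2; tubing → II.2.4; for construction → II.2.4.2. Scheduled 24%. Quintara agreement on II.1: II.2.4.2 not covered. → 24%.
Line B: polypropylene → II.3; tubing → II.3.3; for packaging → II.3.3.2. Scheduled 37%. quota on II.3 exhausted → over-quota 24%; Lindmar agreement on II.2.3.1: II.3.3.2 not covered. → 24%.
Line C: PET → II.1; moulded articles → II.1.1; for packaging → II.1.1.2. Scheduled 14%. Quintara agreement on II.1: CTH met → 23% available; preference 23% not lower than 14% → no reduction. → 14%.
Line D: PET → II.1; resin in primary form → II.1.4; for packaging → II.1.4.1. Scheduled 30%. Quintara agreement on II.1: CTH not met. → 30%.
Line E: PET → II.1; film → II.1.3; general-purpose → II.1.3.3. Scheduled 34%. Lindmar agreement on II.2.3.1: II.1.3.3 not covered. → 34%.
Sum: 24% + 24% + 14% + 30% + 34% = 126%.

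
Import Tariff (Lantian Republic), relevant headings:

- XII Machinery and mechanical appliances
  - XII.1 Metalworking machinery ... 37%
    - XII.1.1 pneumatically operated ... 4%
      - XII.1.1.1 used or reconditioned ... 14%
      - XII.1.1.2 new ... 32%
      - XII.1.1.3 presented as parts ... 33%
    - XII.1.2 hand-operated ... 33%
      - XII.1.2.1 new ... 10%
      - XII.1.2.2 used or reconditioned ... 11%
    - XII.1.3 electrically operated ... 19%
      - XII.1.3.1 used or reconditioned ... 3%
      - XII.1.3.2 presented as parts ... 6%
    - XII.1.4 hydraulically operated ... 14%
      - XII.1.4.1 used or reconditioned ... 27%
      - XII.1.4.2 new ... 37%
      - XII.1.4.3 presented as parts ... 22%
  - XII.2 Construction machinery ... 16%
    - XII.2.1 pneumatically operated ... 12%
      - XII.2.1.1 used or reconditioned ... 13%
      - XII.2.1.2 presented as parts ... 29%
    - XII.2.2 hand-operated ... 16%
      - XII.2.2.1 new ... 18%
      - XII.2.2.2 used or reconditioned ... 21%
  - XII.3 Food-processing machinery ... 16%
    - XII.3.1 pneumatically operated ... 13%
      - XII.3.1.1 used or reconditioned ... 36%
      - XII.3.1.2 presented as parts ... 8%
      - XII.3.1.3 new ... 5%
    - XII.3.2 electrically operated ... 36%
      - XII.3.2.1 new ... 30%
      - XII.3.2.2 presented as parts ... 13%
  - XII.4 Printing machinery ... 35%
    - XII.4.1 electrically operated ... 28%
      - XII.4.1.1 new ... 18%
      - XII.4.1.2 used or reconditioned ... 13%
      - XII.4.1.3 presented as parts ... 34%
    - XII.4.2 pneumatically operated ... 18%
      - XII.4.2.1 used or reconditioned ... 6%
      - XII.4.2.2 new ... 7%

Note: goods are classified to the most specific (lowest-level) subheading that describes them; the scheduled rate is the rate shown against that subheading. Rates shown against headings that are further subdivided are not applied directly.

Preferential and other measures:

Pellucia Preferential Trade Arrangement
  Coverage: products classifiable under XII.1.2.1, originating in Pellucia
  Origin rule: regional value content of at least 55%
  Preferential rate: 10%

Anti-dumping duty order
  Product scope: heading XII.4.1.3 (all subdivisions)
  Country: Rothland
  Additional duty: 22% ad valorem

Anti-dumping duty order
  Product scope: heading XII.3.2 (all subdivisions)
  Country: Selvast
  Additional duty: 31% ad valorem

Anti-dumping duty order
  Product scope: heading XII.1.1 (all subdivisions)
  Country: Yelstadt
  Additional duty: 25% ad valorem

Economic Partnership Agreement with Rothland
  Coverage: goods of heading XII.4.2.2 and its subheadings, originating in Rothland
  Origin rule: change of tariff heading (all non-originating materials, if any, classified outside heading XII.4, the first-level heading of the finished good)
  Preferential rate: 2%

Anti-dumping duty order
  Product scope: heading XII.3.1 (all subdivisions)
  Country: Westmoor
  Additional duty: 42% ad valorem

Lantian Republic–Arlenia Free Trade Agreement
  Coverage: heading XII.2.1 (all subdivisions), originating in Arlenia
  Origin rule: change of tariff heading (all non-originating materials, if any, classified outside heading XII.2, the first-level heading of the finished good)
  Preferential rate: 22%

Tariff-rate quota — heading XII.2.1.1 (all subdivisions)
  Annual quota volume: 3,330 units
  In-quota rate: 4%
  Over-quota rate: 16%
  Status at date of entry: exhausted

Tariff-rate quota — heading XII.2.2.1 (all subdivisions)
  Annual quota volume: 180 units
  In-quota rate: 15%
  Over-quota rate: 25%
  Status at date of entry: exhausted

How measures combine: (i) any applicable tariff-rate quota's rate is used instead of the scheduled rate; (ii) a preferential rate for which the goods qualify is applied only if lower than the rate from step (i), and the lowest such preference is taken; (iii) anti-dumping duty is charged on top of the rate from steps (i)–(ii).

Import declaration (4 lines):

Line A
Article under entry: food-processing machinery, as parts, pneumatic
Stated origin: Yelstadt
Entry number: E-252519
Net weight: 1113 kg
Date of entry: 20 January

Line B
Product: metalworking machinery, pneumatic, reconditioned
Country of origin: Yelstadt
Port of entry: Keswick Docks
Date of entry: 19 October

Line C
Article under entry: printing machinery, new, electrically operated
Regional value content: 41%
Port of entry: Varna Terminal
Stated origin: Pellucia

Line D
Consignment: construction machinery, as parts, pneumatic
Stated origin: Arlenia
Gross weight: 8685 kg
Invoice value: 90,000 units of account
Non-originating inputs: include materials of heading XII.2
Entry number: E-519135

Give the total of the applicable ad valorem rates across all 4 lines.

94%

Line A: food-processing → XII.3; pneumatic → XII.3.1; as parts → XII.3.1.2. Scheduled 8%. No special measure applies. → 8%.
Line B: metalworking → XII.1; pneumatic → XII.1.1; reconditioned → XII.1.1.1. Scheduled 14%. anti-dumping (Yelstadt, XII.1.1): +25%; total 14% + 25% = 39%. → 39%.
Line C: printing → XII.4; electrically operated → XII.4.1; new → XII.4.1.1. Scheduled 18%. Pellucia agreement on XII.1.2.1: XII.4.1.1 not covered. → 18%.
Line D: construction → XII.2; pneumatic → XII.2.1; as parts → XII.2.1.2. Scheduled 29%. Arlenia agreement on XII.2.1: CTH not met. → 29%.
Sum: 8% + 39% + 18% + 29% = 94%.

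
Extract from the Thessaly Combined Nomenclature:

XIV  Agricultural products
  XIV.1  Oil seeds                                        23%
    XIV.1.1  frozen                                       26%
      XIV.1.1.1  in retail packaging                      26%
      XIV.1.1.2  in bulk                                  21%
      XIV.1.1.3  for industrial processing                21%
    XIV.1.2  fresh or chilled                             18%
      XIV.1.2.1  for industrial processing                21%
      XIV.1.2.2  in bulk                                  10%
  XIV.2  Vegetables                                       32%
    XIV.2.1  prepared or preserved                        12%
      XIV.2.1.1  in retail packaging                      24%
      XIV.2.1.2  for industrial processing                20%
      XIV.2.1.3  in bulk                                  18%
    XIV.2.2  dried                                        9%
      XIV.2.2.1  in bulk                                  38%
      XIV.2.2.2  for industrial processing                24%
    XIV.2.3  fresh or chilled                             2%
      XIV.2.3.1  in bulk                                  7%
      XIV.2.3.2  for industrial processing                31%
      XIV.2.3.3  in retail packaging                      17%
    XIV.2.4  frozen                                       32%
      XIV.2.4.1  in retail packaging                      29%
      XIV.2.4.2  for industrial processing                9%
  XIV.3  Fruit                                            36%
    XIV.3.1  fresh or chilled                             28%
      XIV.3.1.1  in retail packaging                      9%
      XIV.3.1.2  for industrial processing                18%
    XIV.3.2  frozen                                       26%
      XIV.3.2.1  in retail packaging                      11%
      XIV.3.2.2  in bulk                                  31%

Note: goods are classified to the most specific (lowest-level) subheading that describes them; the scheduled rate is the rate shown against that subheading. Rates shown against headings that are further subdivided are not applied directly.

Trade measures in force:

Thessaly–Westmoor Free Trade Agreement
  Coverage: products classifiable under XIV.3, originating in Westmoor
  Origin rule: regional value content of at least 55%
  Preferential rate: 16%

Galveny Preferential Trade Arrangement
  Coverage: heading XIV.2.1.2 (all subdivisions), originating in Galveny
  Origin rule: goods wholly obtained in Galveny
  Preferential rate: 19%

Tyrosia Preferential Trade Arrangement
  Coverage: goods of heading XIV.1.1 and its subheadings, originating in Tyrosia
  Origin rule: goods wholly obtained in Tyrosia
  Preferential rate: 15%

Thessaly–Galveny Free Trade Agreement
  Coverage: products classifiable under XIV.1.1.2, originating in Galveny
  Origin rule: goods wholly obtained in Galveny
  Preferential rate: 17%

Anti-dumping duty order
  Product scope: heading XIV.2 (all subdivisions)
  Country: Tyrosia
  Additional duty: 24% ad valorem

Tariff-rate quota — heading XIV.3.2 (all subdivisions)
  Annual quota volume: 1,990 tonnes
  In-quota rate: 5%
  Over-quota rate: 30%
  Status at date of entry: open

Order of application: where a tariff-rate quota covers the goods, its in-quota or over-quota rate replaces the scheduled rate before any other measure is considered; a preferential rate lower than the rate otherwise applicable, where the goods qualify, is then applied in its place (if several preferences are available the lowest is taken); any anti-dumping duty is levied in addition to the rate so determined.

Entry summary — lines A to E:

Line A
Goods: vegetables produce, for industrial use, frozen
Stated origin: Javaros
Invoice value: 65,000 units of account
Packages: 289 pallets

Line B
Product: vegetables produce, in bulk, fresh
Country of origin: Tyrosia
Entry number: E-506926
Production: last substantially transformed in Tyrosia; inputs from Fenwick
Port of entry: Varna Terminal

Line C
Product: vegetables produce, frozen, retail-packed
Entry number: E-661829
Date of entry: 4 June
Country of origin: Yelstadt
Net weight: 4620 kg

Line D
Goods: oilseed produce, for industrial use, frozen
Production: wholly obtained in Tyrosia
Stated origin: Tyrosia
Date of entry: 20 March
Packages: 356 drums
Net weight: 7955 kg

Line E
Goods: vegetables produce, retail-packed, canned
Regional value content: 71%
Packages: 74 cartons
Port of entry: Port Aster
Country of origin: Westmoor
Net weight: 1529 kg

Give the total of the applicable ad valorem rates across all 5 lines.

108%

Line A: vegetables → XIV.2; frozen → XIV.2.4; for industrial use → XIV.2.4.2. Scheduled 9%. No special measure applies. → 9%.
Line B: vegetables → XIV.2; fresh → XIV.2.3; in bulk → XIV.2.3.1. Scheduled 7%. Tyrosia agreement on XIV.1.1: XIV.2.3.1 not covered; anti-dumping (Tyrosia, XIV.2): +24%; total 7% + 24% = 31%. → 31%.
Line C: vegetables → XIV.2; frozen → XIV.2.4; retail-packed → XIV.2.4.1. Scheduled 29%. No special measure applies. → 29%.
Line D: oilseed → XIV.1; frozen → XIV.1.1; for industrial use → XIV.1.1.3. Scheduled 21%. Tyrosia agreement on XIV.1.1: wholly obtained → 15% available; preferential 15%. → 15%.
Line E: vegetables → XIV.2; canned → XIV.2.1; retail-packed → XIV.2.1.1. Scheduled 24%. Westmoor agreement on XIV.3: XIV.2.1.1 not covered. → 24%.
Sum: 9% + 31% + 29% + 15% + 24% = 108%.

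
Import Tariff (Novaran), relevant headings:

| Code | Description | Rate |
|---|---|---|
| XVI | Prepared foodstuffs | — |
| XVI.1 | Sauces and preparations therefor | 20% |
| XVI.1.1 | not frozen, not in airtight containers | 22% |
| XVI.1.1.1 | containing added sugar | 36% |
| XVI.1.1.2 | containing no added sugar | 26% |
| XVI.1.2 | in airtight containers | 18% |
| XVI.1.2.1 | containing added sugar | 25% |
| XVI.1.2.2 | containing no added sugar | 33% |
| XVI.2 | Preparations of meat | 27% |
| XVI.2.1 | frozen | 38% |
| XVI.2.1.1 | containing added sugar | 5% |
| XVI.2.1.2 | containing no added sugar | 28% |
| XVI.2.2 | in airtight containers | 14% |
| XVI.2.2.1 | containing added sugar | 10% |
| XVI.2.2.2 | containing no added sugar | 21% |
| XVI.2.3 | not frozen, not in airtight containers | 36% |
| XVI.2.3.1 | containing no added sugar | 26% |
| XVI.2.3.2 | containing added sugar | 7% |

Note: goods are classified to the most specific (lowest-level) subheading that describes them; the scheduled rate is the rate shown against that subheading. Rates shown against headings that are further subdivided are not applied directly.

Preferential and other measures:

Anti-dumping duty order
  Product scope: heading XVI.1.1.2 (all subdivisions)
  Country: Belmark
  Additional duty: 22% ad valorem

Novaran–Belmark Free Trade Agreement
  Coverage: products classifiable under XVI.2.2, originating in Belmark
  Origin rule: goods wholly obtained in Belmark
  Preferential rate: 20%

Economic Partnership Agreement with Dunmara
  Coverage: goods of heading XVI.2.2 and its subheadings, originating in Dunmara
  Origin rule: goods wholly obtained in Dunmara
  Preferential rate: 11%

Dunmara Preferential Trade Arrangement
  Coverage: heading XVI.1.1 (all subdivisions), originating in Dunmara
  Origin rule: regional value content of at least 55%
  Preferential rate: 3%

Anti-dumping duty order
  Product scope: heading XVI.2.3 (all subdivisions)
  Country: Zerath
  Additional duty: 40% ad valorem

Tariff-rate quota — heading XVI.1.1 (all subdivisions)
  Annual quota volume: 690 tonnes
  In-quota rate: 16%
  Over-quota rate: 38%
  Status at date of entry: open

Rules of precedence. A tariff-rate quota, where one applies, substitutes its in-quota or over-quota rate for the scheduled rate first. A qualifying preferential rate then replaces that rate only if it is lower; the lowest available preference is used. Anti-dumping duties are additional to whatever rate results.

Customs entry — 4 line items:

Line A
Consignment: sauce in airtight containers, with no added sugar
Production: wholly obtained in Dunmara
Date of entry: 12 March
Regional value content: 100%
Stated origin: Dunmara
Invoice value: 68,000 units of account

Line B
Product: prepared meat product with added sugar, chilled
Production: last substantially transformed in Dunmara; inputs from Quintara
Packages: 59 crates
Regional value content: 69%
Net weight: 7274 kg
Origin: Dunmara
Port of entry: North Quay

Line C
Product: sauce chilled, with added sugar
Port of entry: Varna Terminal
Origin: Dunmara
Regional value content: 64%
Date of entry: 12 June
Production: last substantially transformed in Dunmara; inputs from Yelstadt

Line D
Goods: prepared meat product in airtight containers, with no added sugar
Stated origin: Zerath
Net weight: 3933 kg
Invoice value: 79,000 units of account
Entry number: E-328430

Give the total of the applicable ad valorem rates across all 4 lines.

Line A: sauce → XVI.1; in airtight containers → XVI.1.2; with no added sugar → XVI.1.2.2. Scheduled 33%. Dunmara agreement on XVI.2.2: XVI.1.2.2 not covered; Dunmara agreement on XVI.1.1: XVI.1.2.2 not covered. → 33%.
Line B: prepared meat product → XVI.2; chilled → XVI.2.3; with added sugar → XVI.2.3.2. Scheduled 7%. Dunmara agreement on XVI.2.2: XVI.2.3.2 not covered; Dunmara agreement on XVI.1.1: XVI.2.3.2 not covered. → 7%.
Line C: sauce → XVI.1; chilled → XVI.1.1; with added sugar → XVI.1.1.1. Scheduled 36%. quota on XVI.1.1 open → in-quota 16%; Dunmara agreement on XVI.2.2: XVI.1.1.1 not covered; Dunmara agreement on XVI.1.1: RVC ≥ 55% → 3% available; preferential 3%. → 3%.
Line D: prepared meat product → XVI.2; in airtight containers → XVI.2.2; with no added sugar → XVI.2.2.2. Scheduled 21%. No special measure applies. → 21%.
Sum: 33% + 7% + 3% + 21% = 64%.

64%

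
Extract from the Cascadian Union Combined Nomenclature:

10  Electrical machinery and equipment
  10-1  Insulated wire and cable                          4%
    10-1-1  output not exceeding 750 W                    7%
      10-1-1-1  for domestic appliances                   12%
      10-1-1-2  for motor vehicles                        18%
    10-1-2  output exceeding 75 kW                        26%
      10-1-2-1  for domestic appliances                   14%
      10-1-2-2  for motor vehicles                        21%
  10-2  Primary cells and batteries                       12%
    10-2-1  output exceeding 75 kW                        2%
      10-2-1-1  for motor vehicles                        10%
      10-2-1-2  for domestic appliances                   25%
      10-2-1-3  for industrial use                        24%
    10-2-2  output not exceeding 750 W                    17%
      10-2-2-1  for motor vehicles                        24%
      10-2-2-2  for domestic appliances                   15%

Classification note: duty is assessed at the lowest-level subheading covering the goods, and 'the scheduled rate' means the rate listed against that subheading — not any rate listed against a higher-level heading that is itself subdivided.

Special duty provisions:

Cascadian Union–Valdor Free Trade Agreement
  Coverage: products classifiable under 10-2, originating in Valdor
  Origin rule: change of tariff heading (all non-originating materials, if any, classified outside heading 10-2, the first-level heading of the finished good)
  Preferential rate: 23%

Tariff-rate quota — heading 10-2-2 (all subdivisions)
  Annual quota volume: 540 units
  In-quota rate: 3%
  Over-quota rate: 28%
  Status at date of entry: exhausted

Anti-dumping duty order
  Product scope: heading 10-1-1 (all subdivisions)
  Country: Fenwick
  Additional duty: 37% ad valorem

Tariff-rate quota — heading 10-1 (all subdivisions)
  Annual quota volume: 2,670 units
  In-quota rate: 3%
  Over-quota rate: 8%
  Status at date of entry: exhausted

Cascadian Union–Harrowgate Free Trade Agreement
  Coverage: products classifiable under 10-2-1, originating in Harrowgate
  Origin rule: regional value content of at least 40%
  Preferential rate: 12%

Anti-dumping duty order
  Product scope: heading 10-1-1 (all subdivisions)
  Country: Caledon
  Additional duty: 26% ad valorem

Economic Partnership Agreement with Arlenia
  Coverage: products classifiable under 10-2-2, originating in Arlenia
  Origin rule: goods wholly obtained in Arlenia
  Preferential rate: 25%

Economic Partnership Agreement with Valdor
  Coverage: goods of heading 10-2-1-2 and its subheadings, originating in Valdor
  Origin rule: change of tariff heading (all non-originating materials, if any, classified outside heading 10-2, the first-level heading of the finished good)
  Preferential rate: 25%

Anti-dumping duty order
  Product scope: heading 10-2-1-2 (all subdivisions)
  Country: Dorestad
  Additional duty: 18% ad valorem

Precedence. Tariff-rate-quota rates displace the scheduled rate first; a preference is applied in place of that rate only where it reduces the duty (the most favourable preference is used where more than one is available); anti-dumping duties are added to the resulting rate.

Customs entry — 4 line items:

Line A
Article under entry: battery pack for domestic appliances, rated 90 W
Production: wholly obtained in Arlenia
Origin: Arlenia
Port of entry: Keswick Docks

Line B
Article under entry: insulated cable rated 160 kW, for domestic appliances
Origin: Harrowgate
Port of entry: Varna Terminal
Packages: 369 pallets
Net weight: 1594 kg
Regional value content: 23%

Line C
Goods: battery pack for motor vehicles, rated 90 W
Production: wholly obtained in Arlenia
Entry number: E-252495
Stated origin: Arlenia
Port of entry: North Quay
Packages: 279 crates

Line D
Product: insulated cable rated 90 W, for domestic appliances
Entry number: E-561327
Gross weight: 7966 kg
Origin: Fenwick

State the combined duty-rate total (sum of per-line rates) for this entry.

Line A: battery pack → 10-2; rated 90 W → 10-2-2; for domestic appliances → 10-2-2-2. Scheduled 15%. quota on 10-2-2 exhausted → over-quota 28%; Arlenia agreement on 10-2-2: wholly obtained → 25% available; preferential 25%. → 25%.
Line B: insulated cable → 10-1; rated 160 kW → 10-1-2; for domestic appliances → 10-1-2-1. Scheduled 14%. quota on 10-1 exhausted → over-quota 8%; Harrowgate agreement on 10-2-1: 10-1-2-1 not covered. → 8%.
Line C: battery pack → 10-2; rated 90 W → 10-2-2; for motor vehicles → 10-2-2-1. Scheduled 24%. quota on 10-2-2 exhausted → over-quota 28%; Arlenia agreement on 10-2-2: wholly obtained → 25% available; preferential 25%. → 25%.
Line D: insulated cable → 10-1; rated 90 W → 10-1-1; for domestic appliances → 10-1-1-1. Scheduled 12%. quota on 10-1 exhausted → over-quota 8%; anti-dumping (Fenwick, 10-1-1): +37%; total 8% + 37% = 45%. → 45%.
Sum: 25% + 8% + 25% + 45% = 103%.

103%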